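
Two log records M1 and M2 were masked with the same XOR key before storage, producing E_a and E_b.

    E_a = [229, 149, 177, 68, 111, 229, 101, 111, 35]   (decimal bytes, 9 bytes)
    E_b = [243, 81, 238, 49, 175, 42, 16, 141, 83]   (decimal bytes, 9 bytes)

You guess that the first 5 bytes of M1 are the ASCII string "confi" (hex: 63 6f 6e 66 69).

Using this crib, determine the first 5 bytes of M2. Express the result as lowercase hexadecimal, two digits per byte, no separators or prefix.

75ab3113a9

First, E_a ⊕ E_b = (M1 ⊕ K) ⊕ (M2 ⊕ K) = M1 ⊕ M2, so the key drops out. Then M2 = (M1 ⊕ M2) ⊕ M1 over the first 5 bytes.
byte 0: (e5 ⊕ f3) ⊕ 63 = 16 ⊕ 63 = 75
byte 1: (95 ⊕ 51) ⊕ 6f = c4 ⊕ 6f = ab
byte 2: (b1 ⊕ ee) ⊕ 6e = 5f ⊕ 6e = 31
byte 3: (44 ⊕ 31) ⊕ 66 = 75 ⊕ 66 = 13
byte 4: (6f ⊕ af) ⊕ 69 = c0 ⊕ 69 = a9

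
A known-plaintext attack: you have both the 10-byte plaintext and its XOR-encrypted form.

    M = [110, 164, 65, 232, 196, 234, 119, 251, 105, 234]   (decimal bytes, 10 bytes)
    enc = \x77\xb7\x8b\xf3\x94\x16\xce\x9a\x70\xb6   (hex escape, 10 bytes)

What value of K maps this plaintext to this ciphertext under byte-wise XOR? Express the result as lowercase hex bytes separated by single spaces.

19 13 ca 1b 50 fc b9 61 19 5c

Since enc = M ⊕ K, XORing both sides with M gives K = M ⊕ enc.
byte 0: 6e ^ 77 = 19
byte 1: a4 ^ b7 = 13
byte 2: 41 ^ 8b = ca
byte 3: e8 ^ f3 = 1b
byte 4: c4 ^ 94 = 50
byte 5: ea ^ 16 = fc
byte 6: 77 ^ ce = b9
byte 7: fb ^ 9a = 61
byte 8: 69 ^ 70 = 19
byte 9: ea ^ b6 = 5c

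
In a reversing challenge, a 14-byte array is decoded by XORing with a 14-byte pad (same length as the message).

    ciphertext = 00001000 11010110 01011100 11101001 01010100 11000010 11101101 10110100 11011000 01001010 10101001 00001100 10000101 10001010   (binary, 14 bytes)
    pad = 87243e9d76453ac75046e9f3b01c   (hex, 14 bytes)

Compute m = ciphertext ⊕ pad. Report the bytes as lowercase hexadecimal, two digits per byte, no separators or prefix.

XOR is its own inverse, so applying the key byte-wise gives the result directly.
byte 0: 08 xor 87 = 8f
byte 1: d6 xor 24 = f2
byte 2: 5c xor 3e = 62
byte 3: e9 xor 9d = 74
byte 4: 54 xor 76 = 22
byte 5: c2 xor 45 = 87
byte 6: ed xor 3a = d7
byte 7: b4 xor c7 = 73
byte 8: d8 xor 50 = 88
byte 9: 4a xor 46 = 0c
byte 10: a9 xor e9 = 40
byte 11: 0c xor f3 = ff
byte 12: 85 xor b0 = 35
byte 13: 8a xor 1c = 96

8ff262742287d773880c40ff3596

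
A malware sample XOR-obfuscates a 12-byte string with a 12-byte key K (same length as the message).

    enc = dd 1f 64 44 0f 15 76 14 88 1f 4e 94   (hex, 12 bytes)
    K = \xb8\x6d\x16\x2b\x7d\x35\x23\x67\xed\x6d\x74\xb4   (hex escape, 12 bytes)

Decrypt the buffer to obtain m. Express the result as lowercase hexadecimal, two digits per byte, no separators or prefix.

6572726f7220557365723a20

XOR is its own inverse, so applying the key byte-wise gives the result directly.
byte 0: 221 ^ 184 = 101
byte 1:  31 ^ 109 = 114
byte 2: 100 ^  22 = 114
byte 3:  68 ^  43 = 111
byte 4:  15 ^ 125 = 114
byte 5:  21 ^  53 =  32
byte 6: 118 ^  35 =  85
byte 7:  20 ^ 103 = 115
byte 8: 136 ^ 237 = 101
byte 9:  31 ^ 109 = 114
byte 10:  78 ^ 116 =  58
byte 11: 148 ^ 180 =  32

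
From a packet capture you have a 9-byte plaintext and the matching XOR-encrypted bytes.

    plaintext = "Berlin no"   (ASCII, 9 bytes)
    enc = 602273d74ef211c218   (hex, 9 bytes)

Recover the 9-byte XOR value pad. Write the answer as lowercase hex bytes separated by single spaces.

22 47 01 bb 27 9c 31 ac 77

Since enc = plaintext ⊕ pad, XORing both sides with plaintext gives pad = plaintext ⊕ enc.
byte 0: 42 xor 60 = 22
byte 1: 65 xor 22 = 47
byte 2: 72 xor 73 = 01
byte 3: 6c xor d7 = bb
byte 4: 69 xor 4e = 27
byte 5: 6e xor f2 = 9c
byte 6: 20 xor 11 = 31
byte 7: 6e xor c2 = ac
byte 8: 6f xor 18 = 77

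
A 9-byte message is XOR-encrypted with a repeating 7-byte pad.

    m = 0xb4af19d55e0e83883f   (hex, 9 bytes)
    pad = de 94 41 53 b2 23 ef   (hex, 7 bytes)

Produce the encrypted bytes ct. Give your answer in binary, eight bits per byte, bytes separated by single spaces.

The 7-byte key repeats, so the effective keystream is de 94 41 53 b2 23 ef de 94.
byte 0: 180 ^ 222 = 106
byte 1: 175 ^ 148 =  59
byte 2:  25 ^  65 =  88
byte 3: 213 ^  83 = 134
byte 4:  94 ^ 178 = 236
byte 5:  14 ^  35 =  45
byte 6: 131 ^ 239 = 108
byte 7: 136 ^ 222 =  86
byte 8:  63 ^ 148 = 171

01101010 00111011 01011000 10000110 11101100 00101101 01101100 01010110 10101011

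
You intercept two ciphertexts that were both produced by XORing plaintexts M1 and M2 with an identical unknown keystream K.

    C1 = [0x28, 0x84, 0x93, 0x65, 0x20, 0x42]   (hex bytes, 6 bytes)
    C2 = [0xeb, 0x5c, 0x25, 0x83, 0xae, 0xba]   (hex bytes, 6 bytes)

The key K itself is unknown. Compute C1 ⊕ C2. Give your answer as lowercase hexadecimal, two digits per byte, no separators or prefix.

c3d8b6e68ef8

C1 ⊕ C2 = (M1 ⊕ K) ⊕ (M2 ⊕ K) = M1 ⊕ M2 — the shared key cancels under XOR.
byte 0:  40 ^ 235 = 195
byte 1: 132 ^  92 = 216
byte 2: 147 ^  37 = 182
byte 3: 101 ^ 131 = 230
byte 4:  32 ^ 174 = 142
byte 5:  66 ^ 186 = 248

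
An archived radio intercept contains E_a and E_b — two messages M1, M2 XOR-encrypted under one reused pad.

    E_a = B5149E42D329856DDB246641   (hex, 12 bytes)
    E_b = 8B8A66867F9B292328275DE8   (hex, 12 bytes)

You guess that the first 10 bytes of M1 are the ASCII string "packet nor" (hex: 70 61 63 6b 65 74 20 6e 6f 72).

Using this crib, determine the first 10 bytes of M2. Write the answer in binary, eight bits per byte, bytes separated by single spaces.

First, E_a ⊕ E_b = (M1 ⊕ K) ⊕ (M2 ⊕ K) = M1 ⊕ M2, so the key drops out. Then M2 = (M1 ⊕ M2) ⊕ M1 over the first 10 bytes.
byte 0: (b5 xor 8b) xor 70 = 3e xor 70 = 4e
byte 1: (14 xor 8a) xor 61 = 9e xor 61 = ff
byte 2: (9e xor 66) xor 63 = f8 xor 63 = 9b
byte 3: (42 xor 86) xor 6b = c4 xor 6b = af
byte 4: (d3 xor 7f) xor 65 = ac xor 65 = c9
byte 5: (29 xor 9b) xor 74 = b2 xor 74 = c6
byte 6: (85 xor 29) xor 20 = ac xor 20 = 8c
byte 7: (6d xor 23) xor 6e = 4e xor 6e = 20
byte 8: (db xor 28) xor 6f = f3 xor 6f = 9c
byte 9: (24 xor 27) xor 72 = 03 xor 72 = 71

01001110 11111111 10011011 10101111 11001001 11000110 10001100 00100000 10011100 01110001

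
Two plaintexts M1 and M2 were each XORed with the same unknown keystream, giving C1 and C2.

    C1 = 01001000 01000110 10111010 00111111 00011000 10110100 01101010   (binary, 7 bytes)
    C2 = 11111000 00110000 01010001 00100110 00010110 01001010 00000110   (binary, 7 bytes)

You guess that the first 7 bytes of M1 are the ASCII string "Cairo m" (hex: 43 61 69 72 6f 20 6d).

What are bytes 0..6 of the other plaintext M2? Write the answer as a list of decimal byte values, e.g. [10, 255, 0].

[243, 23, 130, 107, 97, 222, 1]

First, C1 ⊕ C2 = (M1 ⊕ K) ⊕ (M2 ⊕ K) = M1 ⊕ M2, so the key drops out. Then M2 = (M1 ⊕ M2) ⊕ M1 over the first 7 bytes.
byte 0: (48 XOR f8) XOR 43 = b0 XOR 43 = f3
byte 1: (46 XOR 30) XOR 61 = 76 XOR 61 = 17
byte 2: (ba XOR 51) XOR 69 = eb XOR 69 = 82
byte 3: (3f XOR 26) XOR 72 = 19 XOR 72 = 6b
byte 4: (18 XOR 16) XOR 6f = 0e XOR 6f = 61
byte 5: (b4 XOR 4a) XOR 20 = fe XOR 20 = de
byte 6: (6a XOR 06) XOR 6d = 6c XOR 6d = 01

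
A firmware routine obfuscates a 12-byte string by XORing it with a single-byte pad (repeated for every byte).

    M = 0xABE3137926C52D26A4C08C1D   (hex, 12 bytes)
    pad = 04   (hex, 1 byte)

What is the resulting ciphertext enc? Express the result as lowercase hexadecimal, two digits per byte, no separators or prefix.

The 1-byte key repeats, so the effective keystream is 04 04 04 04 04 04 04 04 04 04 04 04.
byte 0: ab xor 04 = af
byte 1: e3 xor 04 = e7
byte 2: 13 xor 04 = 17
byte 3: 79 xor 04 = 7d
byte 4: 26 xor 04 = 22
byte 5: c5 xor 04 = c1
byte 6: 2d xor 04 = 29
byte 7: 26 xor 04 = 22
byte 8: a4 xor 04 = a0
byte 9: c0 xor 04 = c4
byte 10: 8c xor 04 = 88
byte 11: 1d xor 04 = 19

afe7177d22c12922a0c48819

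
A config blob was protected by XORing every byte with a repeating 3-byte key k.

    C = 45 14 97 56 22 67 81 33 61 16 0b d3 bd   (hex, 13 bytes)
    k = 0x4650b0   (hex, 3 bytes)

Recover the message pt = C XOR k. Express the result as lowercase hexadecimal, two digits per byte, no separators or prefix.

0344271072d7c763d1505b63fb

The 3-byte key repeats, so the effective keystream is 46 50 b0 46 50 b0 46 50 b0 46 50 b0 46.
byte 0: 45 ⊕ 46 = 03
byte 1: 14 ⊕ 50 = 44
byte 2: 97 ⊕ b0 = 27
byte 3: 56 ⊕ 46 = 10
byte 4: 22 ⊕ 50 = 72
byte 5: 67 ⊕ b0 = d7
byte 6: 81 ⊕ 46 = c7
byte 7: 33 ⊕ 50 = 63
byte 8: 61 ⊕ b0 = d1
byte 9: 16 ⊕ 46 = 50
byte 10: 0b ⊕ 50 = 5b
byte 11: d3 ⊕ b0 = 63
byte 12: bd ⊕ 46 = fb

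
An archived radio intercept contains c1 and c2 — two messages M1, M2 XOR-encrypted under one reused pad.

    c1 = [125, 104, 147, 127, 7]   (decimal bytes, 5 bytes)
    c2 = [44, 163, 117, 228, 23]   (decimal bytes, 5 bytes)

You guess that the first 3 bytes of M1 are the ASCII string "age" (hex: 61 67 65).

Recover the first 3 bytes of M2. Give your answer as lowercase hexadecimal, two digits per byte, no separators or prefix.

First, c1 ⊕ c2 = (M1 ⊕ K) ⊕ (M2 ⊕ K) = M1 ⊕ M2, so the key drops out. Then M2 = (M1 ⊕ M2) ⊕ M1 over the first 3 bytes.
byte 0: (7d ^ 2c) ^ 61 = 51 ^ 61 = 30
byte 1: (68 ^ a3) ^ 67 = cb ^ 67 = ac
byte 2: (93 ^ 75) ^ 65 = e6 ^ 65 = 83

30ac83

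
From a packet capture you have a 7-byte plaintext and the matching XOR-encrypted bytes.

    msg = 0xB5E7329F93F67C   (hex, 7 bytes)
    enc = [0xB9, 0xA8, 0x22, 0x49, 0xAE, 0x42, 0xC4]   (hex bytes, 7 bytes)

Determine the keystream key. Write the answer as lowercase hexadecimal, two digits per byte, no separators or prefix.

0c4f10d63db4b8

Since enc = msg ⊕ key, XORing both sides with msg gives key = msg ⊕ enc.
b5 xor b9 = 0c
e7 xor a8 = 4f
32 xor 22 = 10
9f xor 49 = d6
93 xor ae = 3d
f6 xor 42 = b4
7c xor c4 = b8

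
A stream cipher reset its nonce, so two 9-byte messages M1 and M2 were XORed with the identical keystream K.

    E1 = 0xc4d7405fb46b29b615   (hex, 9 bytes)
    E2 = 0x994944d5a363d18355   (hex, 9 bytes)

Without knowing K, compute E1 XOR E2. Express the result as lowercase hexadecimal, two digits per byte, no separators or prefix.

E1 ⊕ E2 = (M1 ⊕ K) ⊕ (M2 ⊕ K) = M1 ⊕ M2 — the shared key cancels under XOR.
c4 ^ 99 = 5d
d7 ^ 49 = 9e
40 ^ 44 = 04
5f ^ d5 = 8a
b4 ^ a3 = 17
6b ^ 63 = 08
29 ^ d1 = f8
b6 ^ 83 = 35
15 ^ 55 = 40

5d9e048a1708f83540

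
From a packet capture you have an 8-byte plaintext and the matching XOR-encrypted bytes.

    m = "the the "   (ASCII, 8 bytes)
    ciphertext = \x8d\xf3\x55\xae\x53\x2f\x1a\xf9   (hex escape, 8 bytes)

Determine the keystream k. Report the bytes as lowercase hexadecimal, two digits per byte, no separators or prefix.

Since ciphertext = m ⊕ k, XORing both sides with m gives k = m ⊕ ciphertext.
74 ^ 8d = f9
68 ^ f3 = 9b
65 ^ 55 = 30
20 ^ ae = 8e
74 ^ 53 = 27
68 ^ 2f = 47
65 ^ 1a = 7f
20 ^ f9 = d9

f99b308e27477fd9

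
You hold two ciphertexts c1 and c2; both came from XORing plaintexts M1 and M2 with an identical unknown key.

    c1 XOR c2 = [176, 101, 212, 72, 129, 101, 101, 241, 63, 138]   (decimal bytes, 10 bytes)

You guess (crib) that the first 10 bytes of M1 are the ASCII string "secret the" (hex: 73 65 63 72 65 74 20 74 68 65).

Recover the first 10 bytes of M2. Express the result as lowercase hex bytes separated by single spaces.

Since c1 ⊕ c2 = M1 ⊕ M2, XORing with the guessed M1 bytes yields the corresponding M2 bytes: M2 = (c1 ⊕ c2) ⊕ M1.
176 XOR 115 = 195
101 XOR 101 =   0
212 XOR  99 = 183
 72 XOR 114 =  58
129 XOR 101 = 228
101 XOR 116 =  17
101 XOR  32 =  69
241 XOR 116 = 133
 63 XOR 104 =  87
138 XOR 101 = 239

c3 00 b7 3a e4 11 45 85 57 ef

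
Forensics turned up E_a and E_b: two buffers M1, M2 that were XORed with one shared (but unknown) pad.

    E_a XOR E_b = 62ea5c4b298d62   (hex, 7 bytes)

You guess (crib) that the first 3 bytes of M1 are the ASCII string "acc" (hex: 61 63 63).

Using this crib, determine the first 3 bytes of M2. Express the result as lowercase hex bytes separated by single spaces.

03 89 3f

Since E_a ⊕ E_b = M1 ⊕ M2, XORing with the guessed M1 bytes yields the corresponding M2 bytes: M2 = (E_a ⊕ E_b) ⊕ M1.
 98 ^  97 =   3
234 ^  99 = 137
 92 ^  99 =  63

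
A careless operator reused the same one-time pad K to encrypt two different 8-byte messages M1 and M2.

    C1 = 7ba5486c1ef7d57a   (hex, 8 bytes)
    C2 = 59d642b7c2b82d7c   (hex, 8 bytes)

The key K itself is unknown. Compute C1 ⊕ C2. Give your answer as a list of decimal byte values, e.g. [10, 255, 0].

[34, 115, 10, 219, 220, 79, 248, 6]

C1 ⊕ C2 = (M1 ⊕ K) ⊕ (M2 ⊕ K) = M1 ⊕ M2 — the shared key cancels under XOR.
7b ⊕ 59 = 22
a5 ⊕ d6 = 73
48 ⊕ 42 = 0a
6c ⊕ b7 = db
1e ⊕ c2 = dc
f7 ⊕ b8 = 4f
d5 ⊕ 2d = f8
7a ⊕ 7c = 06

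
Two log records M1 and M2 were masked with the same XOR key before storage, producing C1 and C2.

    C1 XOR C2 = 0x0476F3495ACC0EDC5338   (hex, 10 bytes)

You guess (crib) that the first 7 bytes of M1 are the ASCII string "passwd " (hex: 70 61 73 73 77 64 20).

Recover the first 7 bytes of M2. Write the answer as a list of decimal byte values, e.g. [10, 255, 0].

Since C1 ⊕ C2 = M1 ⊕ M2, XORing with the guessed M1 bytes yields the corresponding M2 bytes: M2 = (C1 ⊕ C2) ⊕ M1.
byte 0:   4 xor 112 = 116
byte 1: 118 xor  97 =  23
byte 2: 243 xor 115 = 128
byte 3:  73 xor 115 =  58
byte 4:  90 xor 119 =  45
byte 5: 204 xor 100 = 168
byte 6:  14 xor  32 =  46

[116, 23, 128, 58, 45, 168, 46]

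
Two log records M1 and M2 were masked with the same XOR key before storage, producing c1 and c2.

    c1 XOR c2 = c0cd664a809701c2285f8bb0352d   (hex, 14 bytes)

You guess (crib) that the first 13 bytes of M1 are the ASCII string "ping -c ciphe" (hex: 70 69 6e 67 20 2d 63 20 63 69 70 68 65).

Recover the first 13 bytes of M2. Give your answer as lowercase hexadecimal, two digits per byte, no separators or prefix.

b0a4082da0ba62e24b36fbd850

Since c1 ⊕ c2 = M1 ⊕ M2, XORing with the guessed M1 bytes yields the corresponding M2 bytes: M2 = (c1 ⊕ c2) ⊕ M1.
192 ^ 112 = 176
205 ^ 105 = 164
102 ^ 110 =   8
 74 ^ 103 =  45
128 ^  32 = 160
151 ^  45 = 186
  1 ^  99 =  98
194 ^  32 = 226
 40 ^  99 =  75
 95 ^ 105 =  54
139 ^ 112 = 251
176 ^ 104 = 216
 53 ^ 101 =  80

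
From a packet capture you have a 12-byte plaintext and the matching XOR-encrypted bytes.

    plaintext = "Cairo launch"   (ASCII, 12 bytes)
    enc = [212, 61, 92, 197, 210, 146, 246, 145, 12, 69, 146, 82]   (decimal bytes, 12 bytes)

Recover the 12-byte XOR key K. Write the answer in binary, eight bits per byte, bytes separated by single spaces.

Since enc = plaintext ⊕ K, XORing both sides with plaintext gives K = plaintext ⊕ enc.
43 XOR d4 = 97
61 XOR 3d = 5c
69 XOR 5c = 35
72 XOR c5 = b7
6f XOR d2 = bd
20 XOR 92 = b2
6c XOR f6 = 9a
61 XOR 91 = f0
75 XOR 0c = 79
6e XOR 45 = 2b
63 XOR 92 = f1
68 XOR 52 = 3a

10010111 01011100 00110101 10110111 10111101 10110010 10011010 11110000 01111001 00101011 11110001 00111010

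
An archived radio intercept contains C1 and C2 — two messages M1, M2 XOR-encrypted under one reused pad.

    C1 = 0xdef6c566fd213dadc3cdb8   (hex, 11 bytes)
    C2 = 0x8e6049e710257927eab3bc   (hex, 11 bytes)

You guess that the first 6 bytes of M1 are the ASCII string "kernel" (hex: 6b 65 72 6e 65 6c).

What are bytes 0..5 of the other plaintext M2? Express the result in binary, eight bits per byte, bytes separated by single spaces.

First, C1 ⊕ C2 = (M1 ⊕ K) ⊕ (M2 ⊕ K) = M1 ⊕ M2, so the key drops out. Then M2 = (M1 ⊕ M2) ⊕ M1 over the first 6 bytes.
byte 0: (de XOR 8e) XOR 6b = 50 XOR 6b = 3b
byte 1: (f6 XOR 60) XOR 65 = 96 XOR 65 = f3
byte 2: (c5 XOR 49) XOR 72 = 8c XOR 72 = fe
byte 3: (66 XOR e7) XOR 6e = 81 XOR 6e = ef
byte 4: (fd XOR 10) XOR 65 = ed XOR 65 = 88
byte 5: (21 XOR 25) XOR 6c = 04 XOR 6c = 68

00111011 11110011 11111110 11101111 10001000 01101000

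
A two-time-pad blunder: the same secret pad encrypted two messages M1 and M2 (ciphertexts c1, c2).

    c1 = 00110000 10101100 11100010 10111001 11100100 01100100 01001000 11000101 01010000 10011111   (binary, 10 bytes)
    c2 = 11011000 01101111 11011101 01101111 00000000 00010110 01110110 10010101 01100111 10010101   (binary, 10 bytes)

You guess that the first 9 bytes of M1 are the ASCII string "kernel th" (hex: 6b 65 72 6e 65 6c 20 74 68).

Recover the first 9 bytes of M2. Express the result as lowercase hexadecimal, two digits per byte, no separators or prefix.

83a64db8811e1e245f

First, c1 ⊕ c2 = (M1 ⊕ K) ⊕ (M2 ⊕ K) = M1 ⊕ M2, so the key drops out. Then M2 = (M1 ⊕ M2) ⊕ M1 over the first 9 bytes.
byte 0: (30 ⊕ d8) ⊕ 6b = e8 ⊕ 6b = 83
byte 1: (ac ⊕ 6f) ⊕ 65 = c3 ⊕ 65 = a6
byte 2: (e2 ⊕ dd) ⊕ 72 = 3f ⊕ 72 = 4d
byte 3: (b9 ⊕ 6f) ⊕ 6e = d6 ⊕ 6e = b8
byte 4: (e4 ⊕ 00) ⊕ 65 = e4 ⊕ 65 = 81
byte 5: (64 ⊕ 16) ⊕ 6c = 72 ⊕ 6c = 1e
byte 6: (48 ⊕ 76) ⊕ 20 = 3e ⊕ 20 = 1e
byte 7: (c5 ⊕ 95) ⊕ 74 = 50 ⊕ 74 = 24
byte 8: (50 ⊕ 67) ⊕ 68 = 37 ⊕ 68 = 5f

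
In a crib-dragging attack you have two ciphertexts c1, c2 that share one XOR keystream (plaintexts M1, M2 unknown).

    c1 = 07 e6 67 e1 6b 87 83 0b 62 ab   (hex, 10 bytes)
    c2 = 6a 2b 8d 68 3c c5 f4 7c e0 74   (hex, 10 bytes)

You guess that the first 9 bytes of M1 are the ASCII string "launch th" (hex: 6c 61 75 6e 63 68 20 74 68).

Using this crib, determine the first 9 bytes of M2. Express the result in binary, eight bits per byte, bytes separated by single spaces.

00000001 10101100 10011111 11100111 00110100 00101010 01010111 00000011 11101010

First, c1 ⊕ c2 = (M1 ⊕ K) ⊕ (M2 ⊕ K) = M1 ⊕ M2, so the key drops out. Then M2 = (M1 ⊕ M2) ⊕ M1 over the first 9 bytes.
byte 0: (07 ^ 6a) ^ 6c = 6d ^ 6c = 01
byte 1: (e6 ^ 2b) ^ 61 = cd ^ 61 = ac
byte 2: (67 ^ 8d) ^ 75 = ea ^ 75 = 9f
byte 3: (e1 ^ 68) ^ 6e = 89 ^ 6e = e7
byte 4: (6b ^ 3c) ^ 63 = 57 ^ 63 = 34
byte 5: (87 ^ c5) ^ 68 = 42 ^ 68 = 2a
byte 6: (83 ^ f4) ^ 20 = 77 ^ 20 = 57
byte 7: (0b ^ 7c) ^ 74 = 77 ^ 74 = 03
byte 8: (62 ^ e0) ^ 68 = 82 ^ 68 = ea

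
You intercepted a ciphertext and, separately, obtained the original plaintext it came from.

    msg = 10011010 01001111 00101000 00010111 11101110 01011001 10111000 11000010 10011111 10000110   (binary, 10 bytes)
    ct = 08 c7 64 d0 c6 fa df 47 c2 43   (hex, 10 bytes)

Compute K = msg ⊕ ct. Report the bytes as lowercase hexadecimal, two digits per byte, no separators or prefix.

Since ct = msg ⊕ K, XORing both sides with msg gives K = msg ⊕ ct.
9a ⊕ 08 = 92
4f ⊕ c7 = 88
28 ⊕ 64 = 4c
17 ⊕ d0 = c7
ee ⊕ c6 = 28
59 ⊕ fa = a3
b8 ⊕ df = 67
c2 ⊕ 47 = 85
9f ⊕ c2 = 5d
86 ⊕ 43 = c5

92884cc728a367855dc5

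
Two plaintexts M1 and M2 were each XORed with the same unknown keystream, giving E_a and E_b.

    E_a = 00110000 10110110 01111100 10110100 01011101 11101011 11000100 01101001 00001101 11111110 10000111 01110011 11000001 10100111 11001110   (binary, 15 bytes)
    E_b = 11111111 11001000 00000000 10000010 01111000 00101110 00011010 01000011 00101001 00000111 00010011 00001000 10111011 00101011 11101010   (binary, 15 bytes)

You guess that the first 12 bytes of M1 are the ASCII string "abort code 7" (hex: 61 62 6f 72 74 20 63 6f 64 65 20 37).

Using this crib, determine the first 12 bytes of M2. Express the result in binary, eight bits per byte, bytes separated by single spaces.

10101110 00011100 00010011 01000100 01010001 11100101 10111101 01000101 01000000 10011100 10110100 01001100

First, E_a ⊕ E_b = (M1 ⊕ K) ⊕ (M2 ⊕ K) = M1 ⊕ M2, so the key drops out. Then M2 = (M1 ⊕ M2) ⊕ M1 over the first 12 bytes.
byte 0: (30 ^ ff) ^ 61 = cf ^ 61 = ae
byte 1: (b6 ^ c8) ^ 62 = 7e ^ 62 = 1c
byte 2: (7c ^ 00) ^ 6f = 7c ^ 6f = 13
byte 3: (b4 ^ 82) ^ 72 = 36 ^ 72 = 44
byte 4: (5d ^ 78) ^ 74 = 25 ^ 74 = 51
byte 5: (eb ^ 2e) ^ 20 = c5 ^ 20 = e5
byte 6: (c4 ^ 1a) ^ 63 = de ^ 63 = bd
byte 7: (69 ^ 43) ^ 6f = 2a ^ 6f = 45
byte 8: (0d ^ 29) ^ 64 = 24 ^ 64 = 40
byte 9: (fe ^ 07) ^ 65 = f9 ^ 65 = 9c
byte 10: (87 ^ 13) ^ 20 = 94 ^ 20 = b4
byte 11: (73 ^ 08) ^ 37 = 7b ^ 37 = 4c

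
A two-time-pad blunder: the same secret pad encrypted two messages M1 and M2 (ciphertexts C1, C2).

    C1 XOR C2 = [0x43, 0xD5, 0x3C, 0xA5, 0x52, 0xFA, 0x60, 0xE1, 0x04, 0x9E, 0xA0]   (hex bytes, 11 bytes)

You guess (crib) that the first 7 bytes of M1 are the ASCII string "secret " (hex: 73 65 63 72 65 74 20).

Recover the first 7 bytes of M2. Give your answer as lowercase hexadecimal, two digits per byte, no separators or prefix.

Since C1 ⊕ C2 = M1 ⊕ M2, XORing with the guessed M1 bytes yields the corresponding M2 bytes: M2 = (C1 ⊕ C2) ⊕ M1.
byte 0: 43 xor 73 = 30
byte 1: d5 xor 65 = b0
byte 2: 3c xor 63 = 5f
byte 3: a5 xor 72 = d7
byte 4: 52 xor 65 = 37
byte 5: fa xor 74 = 8e
byte 6: 60 xor 20 = 40

30b05fd7378e40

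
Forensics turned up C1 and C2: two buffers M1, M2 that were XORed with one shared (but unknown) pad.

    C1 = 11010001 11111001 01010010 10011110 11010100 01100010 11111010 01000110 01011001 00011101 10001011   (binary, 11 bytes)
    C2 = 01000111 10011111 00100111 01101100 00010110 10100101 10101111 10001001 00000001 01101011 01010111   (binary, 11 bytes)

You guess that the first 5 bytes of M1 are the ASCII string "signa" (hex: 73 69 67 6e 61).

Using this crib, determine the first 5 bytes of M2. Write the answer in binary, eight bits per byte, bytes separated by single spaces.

11100101 00001111 00010010 10011100 10100011

First, C1 ⊕ C2 = (M1 ⊕ K) ⊕ (M2 ⊕ K) = M1 ⊕ M2, so the key drops out. Then M2 = (M1 ⊕ M2) ⊕ M1 over the first 5 bytes.
byte 0: (d1 XOR 47) XOR 73 = 96 XOR 73 = e5
byte 1: (f9 XOR 9f) XOR 69 = 66 XOR 69 = 0f
byte 2: (52 XOR 27) XOR 67 = 75 XOR 67 = 12
byte 3: (9e XOR 6c) XOR 6e = f2 XOR 6e = 9c
byte 4: (d4 XOR 16) XOR 61 = c2 XOR 61 = a3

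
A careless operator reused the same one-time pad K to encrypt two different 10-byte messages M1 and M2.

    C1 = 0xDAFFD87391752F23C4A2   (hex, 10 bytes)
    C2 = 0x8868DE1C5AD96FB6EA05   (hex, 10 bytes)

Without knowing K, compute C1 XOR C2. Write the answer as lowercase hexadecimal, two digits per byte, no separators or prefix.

5297066fcbac40952ea7

C1 ⊕ C2 = (M1 ⊕ K) ⊕ (M2 ⊕ K) = M1 ⊕ M2 — the shared key cancels under XOR.
218 xor 136 =  82
255 xor 104 = 151
216 xor 222 =   6
115 xor  28 = 111
145 xor  90 = 203
117 xor 217 = 172
 47 xor 111 =  64
 35 xor 182 = 149
196 xor 234 =  46
162 xor   5 = 167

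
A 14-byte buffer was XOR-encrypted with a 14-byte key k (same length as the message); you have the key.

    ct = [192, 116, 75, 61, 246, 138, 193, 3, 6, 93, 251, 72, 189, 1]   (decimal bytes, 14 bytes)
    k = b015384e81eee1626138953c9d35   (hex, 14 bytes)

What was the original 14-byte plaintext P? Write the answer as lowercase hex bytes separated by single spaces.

70 61 73 73 77 64 20 61 67 65 6e 74 20 34

XOR is its own inverse, so applying the key byte-wise gives the result directly.
byte 0: c0 xor b0 = 70
byte 1: 74 xor 15 = 61
byte 2: 4b xor 38 = 73
byte 3: 3d xor 4e = 73
byte 4: f6 xor 81 = 77
byte 5: 8a xor ee = 64
byte 6: c1 xor e1 = 20
byte 7: 03 xor 62 = 61
byte 8: 06 xor 61 = 67
byte 9: 5d xor 38 = 65
byte 10: fb xor 95 = 6e
byte 11: 48 xor 3c = 74
byte 12: bd xor 9d = 20
byte 13: 01 xor 35 = 34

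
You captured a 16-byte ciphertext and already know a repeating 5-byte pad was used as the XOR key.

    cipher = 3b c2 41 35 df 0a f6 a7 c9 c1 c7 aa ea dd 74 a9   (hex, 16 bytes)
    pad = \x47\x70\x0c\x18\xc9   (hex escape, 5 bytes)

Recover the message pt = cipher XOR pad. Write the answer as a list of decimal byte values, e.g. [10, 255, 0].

The 5-byte key repeats, so the effective keystream is 47 70 0c 18 c9 47 70 0c 18 c9 47 70 0c 18 c9 47.
byte 0: 3b ⊕ 47 = 7c
byte 1: c2 ⊕ 70 = b2
byte 2: 41 ⊕ 0c = 4d
byte 3: 35 ⊕ 18 = 2d
byte 4: df ⊕ c9 = 16
byte 5: 0a ⊕ 47 = 4d
byte 6: f6 ⊕ 70 = 86
byte 7: a7 ⊕ 0c = ab
byte 8: c9 ⊕ 18 = d1
byte 9: c1 ⊕ c9 = 08
byte 10: c7 ⊕ 47 = 80
byte 11: aa ⊕ 70 = da
byte 12: ea ⊕ 0c = e6
byte 13: dd ⊕ 18 = c5
byte 14: 74 ⊕ c9 = bd
byte 15: a9 ⊕ 47 = ee

[124, 178, 77, 45, 22, 77, 134, 171, 209, 8, 128, 218, 230, 197, 189, 238]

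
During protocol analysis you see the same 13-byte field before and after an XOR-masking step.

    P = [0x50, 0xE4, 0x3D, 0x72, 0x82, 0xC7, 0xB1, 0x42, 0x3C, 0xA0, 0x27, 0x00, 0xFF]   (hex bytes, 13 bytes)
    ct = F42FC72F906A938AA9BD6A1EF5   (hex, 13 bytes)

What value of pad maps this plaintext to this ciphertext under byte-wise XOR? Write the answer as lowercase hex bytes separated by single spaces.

Since ct = P ⊕ pad, XORing both sides with P gives pad = P ⊕ ct.
byte 0: 01010000 xor 11110100 = 10100100
byte 1: 11100100 xor 00101111 = 11001011
byte 2: 00111101 xor 11000111 = 11111010
byte 3: 01110010 xor 00101111 = 01011101
byte 4: 10000010 xor 10010000 = 00010010
byte 5: 11000111 xor 01101010 = 10101101
byte 6: 10110001 xor 10010011 = 00100010
byte 7: 01000010 xor 10001010 = 11001000
byte 8: 00111100 xor 10101001 = 10010101
byte 9: 10100000 xor 10111101 = 00011101
byte 10: 00100111 xor 01101010 = 01001101
byte 11: 00000000 xor 00011110 = 00011110
byte 12: 11111111 xor 11110101 = 00001010

a4 cb fa 5d 12 ad 22 c8 95 1d 4d 1e 0a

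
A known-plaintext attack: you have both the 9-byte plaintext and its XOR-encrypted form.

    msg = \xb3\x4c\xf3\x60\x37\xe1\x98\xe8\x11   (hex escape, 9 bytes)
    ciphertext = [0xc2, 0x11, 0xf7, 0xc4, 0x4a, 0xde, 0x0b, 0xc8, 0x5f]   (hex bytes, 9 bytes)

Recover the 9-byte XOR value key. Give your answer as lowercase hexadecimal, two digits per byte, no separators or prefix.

Since ciphertext = msg ⊕ key, XORing both sides with msg gives key = msg ⊕ ciphertext.
byte 0: b3 XOR c2 = 71
byte 1: 4c XOR 11 = 5d
byte 2: f3 XOR f7 = 04
byte 3: 60 XOR c4 = a4
byte 4: 37 XOR 4a = 7d
byte 5: e1 XOR de = 3f
byte 6: 98 XOR 0b = 93
byte 7: e8 XOR c8 = 20
byte 8: 11 XOR 5f = 4e

715d04a47d3f93204e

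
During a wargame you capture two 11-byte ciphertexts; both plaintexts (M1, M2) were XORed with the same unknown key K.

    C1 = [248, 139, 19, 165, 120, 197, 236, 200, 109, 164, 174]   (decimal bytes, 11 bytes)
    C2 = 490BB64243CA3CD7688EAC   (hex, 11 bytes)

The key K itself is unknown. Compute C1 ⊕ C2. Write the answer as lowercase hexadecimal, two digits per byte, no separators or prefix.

b180a5e73b0fd01f052a02

C1 ⊕ C2 = (M1 ⊕ K) ⊕ (M2 ⊕ K) = M1 ⊕ M2 — the shared key cancels under XOR.
f8 xor 49 = b1
8b xor 0b = 80
13 xor b6 = a5
a5 xor 42 = e7
78 xor 43 = 3b
c5 xor ca = 0f
ec xor 3c = d0
c8 xor d7 = 1f
6d xor 68 = 05
a4 xor 8e = 2a
ae xor ac = 02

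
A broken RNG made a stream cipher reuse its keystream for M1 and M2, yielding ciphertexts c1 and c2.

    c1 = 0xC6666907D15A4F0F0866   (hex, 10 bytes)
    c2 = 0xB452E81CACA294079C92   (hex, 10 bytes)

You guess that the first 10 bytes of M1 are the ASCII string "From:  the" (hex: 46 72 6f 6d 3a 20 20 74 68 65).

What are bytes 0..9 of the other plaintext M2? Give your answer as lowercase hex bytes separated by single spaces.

34 46 ee 76 47 d8 fb 7c fc 91

First, c1 ⊕ c2 = (M1 ⊕ K) ⊕ (M2 ⊕ K) = M1 ⊕ M2, so the key drops out. Then M2 = (M1 ⊕ M2) ⊕ M1 over the first 10 bytes.
byte 0: (c6 XOR b4) XOR 46 = 72 XOR 46 = 34
byte 1: (66 XOR 52) XOR 72 = 34 XOR 72 = 46
byte 2: (69 XOR e8) XOR 6f = 81 XOR 6f = ee
byte 3: (07 XOR 1c) XOR 6d = 1b XOR 6d = 76
byte 4: (d1 XOR ac) XOR 3a = 7d XOR 3a = 47
byte 5: (5a XOR a2) XOR 20 = f8 XOR 20 = d8
byte 6: (4f XOR 94) XOR 20 = db XOR 20 = fb
byte 7: (0f XOR 07) XOR 74 = 08 XOR 74 = 7c
byte 8: (08 XOR 9c) XOR 68 = 94 XOR 68 = fc
byte 9: (66 XOR 92) XOR 65 = f4 XOR 65 = 91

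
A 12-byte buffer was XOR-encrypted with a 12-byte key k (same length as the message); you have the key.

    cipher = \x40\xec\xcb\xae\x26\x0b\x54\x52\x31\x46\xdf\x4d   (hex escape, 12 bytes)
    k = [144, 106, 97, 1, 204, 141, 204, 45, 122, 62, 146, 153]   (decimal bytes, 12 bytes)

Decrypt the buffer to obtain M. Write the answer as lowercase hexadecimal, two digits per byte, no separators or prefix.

d086aaafea86987f4b784dd4

XOR is its own inverse, so applying the key byte-wise gives the result directly.
byte 0:  64 XOR 144 = 208
byte 1: 236 XOR 106 = 134
byte 2: 203 XOR  97 = 170
byte 3: 174 XOR   1 = 175
byte 4:  38 XOR 204 = 234
byte 5:  11 XOR 141 = 134
byte 6:  84 XOR 204 = 152
byte 7:  82 XOR  45 = 127
byte 8:  49 XOR 122 =  75
byte 9:  70 XOR  62 = 120
byte 10: 223 XOR 146 =  77
byte 11:  77 XOR 153 = 212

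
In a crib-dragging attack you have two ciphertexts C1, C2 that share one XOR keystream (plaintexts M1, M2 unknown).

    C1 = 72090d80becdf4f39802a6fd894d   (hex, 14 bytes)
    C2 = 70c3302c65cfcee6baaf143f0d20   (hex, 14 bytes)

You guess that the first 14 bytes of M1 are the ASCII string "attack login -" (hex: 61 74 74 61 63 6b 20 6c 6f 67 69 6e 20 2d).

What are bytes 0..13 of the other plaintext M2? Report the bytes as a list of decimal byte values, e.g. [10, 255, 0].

[99, 190, 73, 205, 184, 105, 26, 121, 77, 202, 219, 172, 164, 64]

First, C1 ⊕ C2 = (M1 ⊕ K) ⊕ (M2 ⊕ K) = M1 ⊕ M2, so the key drops out. Then M2 = (M1 ⊕ M2) ⊕ M1 over the first 14 bytes.
byte 0: (72 xor 70) xor 61 = 02 xor 61 = 63
byte 1: (09 xor c3) xor 74 = ca xor 74 = be
byte 2: (0d xor 30) xor 74 = 3d xor 74 = 49
byte 3: (80 xor 2c) xor 61 = ac xor 61 = cd
byte 4: (be xor 65) xor 63 = db xor 63 = b8
byte 5: (cd xor cf) xor 6b = 02 xor 6b = 69
byte 6: (f4 xor ce) xor 20 = 3a xor 20 = 1a
byte 7: (f3 xor e6) xor 6c = 15 xor 6c = 79
byte 8: (98 xor ba) xor 6f = 22 xor 6f = 4d
byte 9: (02 xor af) xor 67 = ad xor 67 = ca
byte 10: (a6 xor 14) xor 69 = b2 xor 69 = db
byte 11: (fd xor 3f) xor 6e = c2 xor 6e = ac
byte 12: (89 xor 0d) xor 20 = 84 xor 20 = a4
byte 13: (4d xor 20) xor 2d = 6d xor 2d = 40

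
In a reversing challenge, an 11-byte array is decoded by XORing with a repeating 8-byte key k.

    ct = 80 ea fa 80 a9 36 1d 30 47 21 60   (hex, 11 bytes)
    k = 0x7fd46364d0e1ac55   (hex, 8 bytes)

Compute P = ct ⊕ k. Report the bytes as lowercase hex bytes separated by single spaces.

The 8-byte key repeats, so the effective keystream is 7f d4 63 64 d0 e1 ac 55 7f d4 63.
byte 0: 80 XOR 7f = ff
byte 1: ea XOR d4 = 3e
byte 2: fa XOR 63 = 99
byte 3: 80 XOR 64 = e4
byte 4: a9 XOR d0 = 79
byte 5: 36 XOR e1 = d7
byte 6: 1d XOR ac = b1
byte 7: 30 XOR 55 = 65
byte 8: 47 XOR 7f = 38
byte 9: 21 XOR d4 = f5
byte 10: 60 XOR 63 = 03

ff 3e 99 e4 79 d7 b1 65 38 f5 03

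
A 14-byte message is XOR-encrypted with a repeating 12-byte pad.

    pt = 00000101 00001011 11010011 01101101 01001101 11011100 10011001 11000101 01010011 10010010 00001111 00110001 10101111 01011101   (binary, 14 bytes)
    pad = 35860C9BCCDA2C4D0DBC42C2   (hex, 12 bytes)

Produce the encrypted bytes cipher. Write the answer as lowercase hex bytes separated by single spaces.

The 12-byte key repeats, so the effective keystream is 35 86 0c 9b cc da 2c 4d 0d bc 42 c2 35 86.
byte 0: 05 ⊕ 35 = 30
byte 1: 0b ⊕ 86 = 8d
byte 2: d3 ⊕ 0c = df
byte 3: 6d ⊕ 9b = f6
byte 4: 4d ⊕ cc = 81
byte 5: dc ⊕ da = 06
byte 6: 99 ⊕ 2c = b5
byte 7: c5 ⊕ 4d = 88
byte 8: 53 ⊕ 0d = 5e
byte 9: 92 ⊕ bc = 2e
byte 10: 0f ⊕ 42 = 4d
byte 11: 31 ⊕ c2 = f3
byte 12: af ⊕ 35 = 9a
byte 13: 5d ⊕ 86 = db

30 8d df f6 81 06 b5 88 5e 2e 4d f3 9a db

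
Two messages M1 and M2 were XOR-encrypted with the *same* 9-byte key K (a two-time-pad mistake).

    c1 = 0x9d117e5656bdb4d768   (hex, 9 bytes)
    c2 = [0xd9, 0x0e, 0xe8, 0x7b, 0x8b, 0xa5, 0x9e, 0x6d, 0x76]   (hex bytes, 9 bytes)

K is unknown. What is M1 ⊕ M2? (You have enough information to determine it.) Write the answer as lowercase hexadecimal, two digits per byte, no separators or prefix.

c1 ⊕ c2 = (M1 ⊕ K) ⊕ (M2 ⊕ K) = M1 ⊕ M2 — the shared key cancels under XOR.
10011101 xor 11011001 = 01000100
00010001 xor 00001110 = 00011111
01111110 xor 11101000 = 10010110
01010110 xor 01111011 = 00101101
01010110 xor 10001011 = 11011101
10111101 xor 10100101 = 00011000
10110100 xor 10011110 = 00101010
11010111 xor 01101101 = 10111010
01101000 xor 01110110 = 00011110

441f962ddd182aba1e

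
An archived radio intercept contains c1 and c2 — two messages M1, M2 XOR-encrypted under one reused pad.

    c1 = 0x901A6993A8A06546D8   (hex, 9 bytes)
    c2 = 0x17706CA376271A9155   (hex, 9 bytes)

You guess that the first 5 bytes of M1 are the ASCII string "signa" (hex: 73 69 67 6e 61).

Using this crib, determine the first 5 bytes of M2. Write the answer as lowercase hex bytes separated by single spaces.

First, c1 ⊕ c2 = (M1 ⊕ K) ⊕ (M2 ⊕ K) = M1 ⊕ M2, so the key drops out. Then M2 = (M1 ⊕ M2) ⊕ M1 over the first 5 bytes.
byte 0: (90 ^ 17) ^ 73 = 87 ^ 73 = f4
byte 1: (1a ^ 70) ^ 69 = 6a ^ 69 = 03
byte 2: (69 ^ 6c) ^ 67 = 05 ^ 67 = 62
byte 3: (93 ^ a3) ^ 6e = 30 ^ 6e = 5e
byte 4: (a8 ^ 76) ^ 61 = de ^ 61 = bf

f4 03 62 5e bf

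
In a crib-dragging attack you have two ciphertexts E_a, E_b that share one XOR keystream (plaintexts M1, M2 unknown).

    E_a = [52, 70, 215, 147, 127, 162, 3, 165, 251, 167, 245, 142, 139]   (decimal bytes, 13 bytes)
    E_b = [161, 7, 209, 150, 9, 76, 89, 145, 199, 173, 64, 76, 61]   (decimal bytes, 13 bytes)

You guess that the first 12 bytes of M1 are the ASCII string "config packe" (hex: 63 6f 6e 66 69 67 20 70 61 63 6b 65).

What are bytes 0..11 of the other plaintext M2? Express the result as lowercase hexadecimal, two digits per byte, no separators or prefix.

f62e68631f897a445d69dea7

First, E_a ⊕ E_b = (M1 ⊕ K) ⊕ (M2 ⊕ K) = M1 ⊕ M2, so the key drops out. Then M2 = (M1 ⊕ M2) ⊕ M1 over the first 12 bytes.
byte 0: (34 ^ a1) ^ 63 = 95 ^ 63 = f6
byte 1: (46 ^ 07) ^ 6f = 41 ^ 6f = 2e
byte 2: (d7 ^ d1) ^ 6e = 06 ^ 6e = 68
byte 3: (93 ^ 96) ^ 66 = 05 ^ 66 = 63
byte 4: (7f ^ 09) ^ 69 = 76 ^ 69 = 1f
byte 5: (a2 ^ 4c) ^ 67 = ee ^ 67 = 89
byte 6: (03 ^ 59) ^ 20 = 5a ^ 20 = 7a
byte 7: (a5 ^ 91) ^ 70 = 34 ^ 70 = 44
byte 8: (fb ^ c7) ^ 61 = 3c ^ 61 = 5d
byte 9: (a7 ^ ad) ^ 63 = 0a ^ 63 = 69
byte 10: (f5 ^ 40) ^ 6b = b5 ^ 6b = de
byte 11: (8e ^ 4c) ^ 65 = c2 ^ 65 = a7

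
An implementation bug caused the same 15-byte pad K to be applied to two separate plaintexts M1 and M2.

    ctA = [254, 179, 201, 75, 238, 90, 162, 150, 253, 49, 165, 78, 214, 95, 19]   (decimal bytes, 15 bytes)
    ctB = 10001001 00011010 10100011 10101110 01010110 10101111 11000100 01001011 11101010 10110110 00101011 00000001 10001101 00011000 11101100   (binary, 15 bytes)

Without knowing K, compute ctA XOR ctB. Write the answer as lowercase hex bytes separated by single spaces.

ctA ⊕ ctB = (M1 ⊕ K) ⊕ (M2 ⊕ K) = M1 ⊕ M2 — the shared key cancels under XOR.
byte 0: 11111110 ^ 10001001 = 01110111
byte 1: 10110011 ^ 00011010 = 10101001
byte 2: 11001001 ^ 10100011 = 01101010
byte 3: 01001011 ^ 10101110 = 11100101
byte 4: 11101110 ^ 01010110 = 10111000
byte 5: 01011010 ^ 10101111 = 11110101
byte 6: 10100010 ^ 11000100 = 01100110
byte 7: 10010110 ^ 01001011 = 11011101
byte 8: 11111101 ^ 11101010 = 00010111
byte 9: 00110001 ^ 10110110 = 10000111
byte 10: 10100101 ^ 00101011 = 10001110
byte 11: 01001110 ^ 00000001 = 01001111
byte 12: 11010110 ^ 10001101 = 01011011
byte 13: 01011111 ^ 00011000 = 01000111
byte 14: 00010011 ^ 11101100 = 11111111

77 a9 6a e5 b8 f5 66 dd 17 87 8e 4f 5b 47 ff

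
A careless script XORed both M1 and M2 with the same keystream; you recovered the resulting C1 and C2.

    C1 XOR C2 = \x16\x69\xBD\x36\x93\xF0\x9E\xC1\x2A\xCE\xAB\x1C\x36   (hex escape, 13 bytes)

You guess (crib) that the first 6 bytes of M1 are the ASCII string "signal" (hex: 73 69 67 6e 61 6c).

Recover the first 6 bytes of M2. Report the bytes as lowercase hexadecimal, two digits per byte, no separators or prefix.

Since C1 ⊕ C2 = M1 ⊕ M2, XORing with the guessed M1 bytes yields the corresponding M2 bytes: M2 = (C1 ⊕ C2) ⊕ M1.
byte 0: 00010110 ^ 01110011 = 01100101
byte 1: 01101001 ^ 01101001 = 00000000
byte 2: 10111101 ^ 01100111 = 11011010
byte 3: 00110110 ^ 01101110 = 01011000
byte 4: 10010011 ^ 01100001 = 11110010
byte 5: 11110000 ^ 01101100 = 10011100

6500da58f29c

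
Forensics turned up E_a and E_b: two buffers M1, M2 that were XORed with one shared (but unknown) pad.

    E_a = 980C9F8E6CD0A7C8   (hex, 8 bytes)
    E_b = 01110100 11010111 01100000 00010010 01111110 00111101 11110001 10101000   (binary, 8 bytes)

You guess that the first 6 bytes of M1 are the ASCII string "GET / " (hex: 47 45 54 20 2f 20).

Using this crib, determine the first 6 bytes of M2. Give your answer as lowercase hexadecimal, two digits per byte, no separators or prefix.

ab9eabbc3dcd

First, E_a ⊕ E_b = (M1 ⊕ K) ⊕ (M2 ⊕ K) = M1 ⊕ M2, so the key drops out. Then M2 = (M1 ⊕ M2) ⊕ M1 over the first 6 bytes.
byte 0: (98 ^ 74) ^ 47 = ec ^ 47 = ab
byte 1: (0c ^ d7) ^ 45 = db ^ 45 = 9e
byte 2: (9f ^ 60) ^ 54 = ff ^ 54 = ab
byte 3: (8e ^ 12) ^ 20 = 9c ^ 20 = bc
byte 4: (6c ^ 7e) ^ 2f = 12 ^ 2f = 3d
byte 5: (d0 ^ 3d) ^ 20 = ed ^ 20 = cd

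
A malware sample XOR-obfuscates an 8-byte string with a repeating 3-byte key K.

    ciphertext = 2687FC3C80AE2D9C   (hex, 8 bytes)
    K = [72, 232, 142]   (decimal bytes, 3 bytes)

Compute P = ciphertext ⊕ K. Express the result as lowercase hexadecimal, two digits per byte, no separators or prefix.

The 3-byte key repeats, so the effective keystream is 48 e8 8e 48 e8 8e 48 e8.
byte 0: 00100110 XOR 01001000 = 01101110
byte 1: 10000111 XOR 11101000 = 01101111
byte 2: 11111100 XOR 10001110 = 01110010
byte 3: 00111100 XOR 01001000 = 01110100
byte 4: 10000000 XOR 11101000 = 01101000
byte 5: 10101110 XOR 10001110 = 00100000
byte 6: 00101101 XOR 01001000 = 01100101
byte 7: 10011100 XOR 11101000 = 01110100

6e6f727468206574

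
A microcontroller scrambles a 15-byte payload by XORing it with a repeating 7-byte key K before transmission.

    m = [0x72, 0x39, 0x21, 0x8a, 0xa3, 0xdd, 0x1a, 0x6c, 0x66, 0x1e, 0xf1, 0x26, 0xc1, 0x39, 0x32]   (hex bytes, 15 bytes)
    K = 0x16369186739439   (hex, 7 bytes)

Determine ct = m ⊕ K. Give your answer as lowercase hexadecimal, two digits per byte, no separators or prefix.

640fb00cd049237a508f7755550024

The 7-byte key repeats, so the effective keystream is 16 36 91 86 73 94 39 16 36 91 86 73 94 39 16.
byte 0: 72 ^ 16 = 64
byte 1: 39 ^ 36 = 0f
byte 2: 21 ^ 91 = b0
byte 3: 8a ^ 86 = 0c
byte 4: a3 ^ 73 = d0
byte 5: dd ^ 94 = 49
byte 6: 1a ^ 39 = 23
byte 7: 6c ^ 16 = 7a
byte 8: 66 ^ 36 = 50
byte 9: 1e ^ 91 = 8f
byte 10: f1 ^ 86 = 77
byte 11: 26 ^ 73 = 55
byte 12: c1 ^ 94 = 55
byte 13: 39 ^ 39 = 00
byte 14: 32 ^ 16 = 24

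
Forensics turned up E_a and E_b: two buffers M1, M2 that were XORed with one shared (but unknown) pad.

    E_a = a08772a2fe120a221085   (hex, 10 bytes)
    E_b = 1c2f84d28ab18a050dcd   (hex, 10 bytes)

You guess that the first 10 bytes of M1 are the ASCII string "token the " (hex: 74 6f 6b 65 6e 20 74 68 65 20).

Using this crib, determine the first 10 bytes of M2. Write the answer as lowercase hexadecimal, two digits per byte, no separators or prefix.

First, E_a ⊕ E_b = (M1 ⊕ K) ⊕ (M2 ⊕ K) = M1 ⊕ M2, so the key drops out. Then M2 = (M1 ⊕ M2) ⊕ M1 over the first 10 bytes.
byte 0: (a0 xor 1c) xor 74 = bc xor 74 = c8
byte 1: (87 xor 2f) xor 6f = a8 xor 6f = c7
byte 2: (72 xor 84) xor 6b = f6 xor 6b = 9d
byte 3: (a2 xor d2) xor 65 = 70 xor 65 = 15
byte 4: (fe xor 8a) xor 6e = 74 xor 6e = 1a
byte 5: (12 xor b1) xor 20 = a3 xor 20 = 83
byte 6: (0a xor 8a) xor 74 = 80 xor 74 = f4
byte 7: (22 xor 05) xor 68 = 27 xor 68 = 4f
byte 8: (10 xor 0d) xor 65 = 1d xor 65 = 78
byte 9: (85 xor cd) xor 20 = 48 xor 20 = 68

c8c79d151a83f44f7868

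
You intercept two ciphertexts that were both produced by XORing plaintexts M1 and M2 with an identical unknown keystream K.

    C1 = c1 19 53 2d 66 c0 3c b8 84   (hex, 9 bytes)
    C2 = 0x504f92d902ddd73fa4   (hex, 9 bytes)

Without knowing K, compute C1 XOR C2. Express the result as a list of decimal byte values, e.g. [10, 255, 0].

[145, 86, 193, 244, 100, 29, 235, 135, 32]

C1 ⊕ C2 = (M1 ⊕ K) ⊕ (M2 ⊕ K) = M1 ⊕ M2 — the shared key cancels under XOR.
byte 0: 11000001 ^ 01010000 = 10010001
byte 1: 00011001 ^ 01001111 = 01010110
byte 2: 01010011 ^ 10010010 = 11000001
byte 3: 00101101 ^ 11011001 = 11110100
byte 4: 01100110 ^ 00000010 = 01100100
byte 5: 11000000 ^ 11011101 = 00011101
byte 6: 00111100 ^ 11010111 = 11101011
byte 7: 10111000 ^ 00111111 = 10000111
byte 8: 10000100 ^ 10100100 = 00100000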